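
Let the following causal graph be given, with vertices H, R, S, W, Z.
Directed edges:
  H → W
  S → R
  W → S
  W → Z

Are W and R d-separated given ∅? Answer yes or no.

Bayes-Ball from W | ∅ reaches {H,R,S,Z}.
R ∈ reach(W|∅) ⇒ W ⊥̸ R | ∅.

No — W and R are d-connected given ∅.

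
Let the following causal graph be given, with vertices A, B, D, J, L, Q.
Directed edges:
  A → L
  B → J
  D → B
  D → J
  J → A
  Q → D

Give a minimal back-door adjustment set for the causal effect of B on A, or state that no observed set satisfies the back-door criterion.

desc(B)\{B}={A,J,L}; candidates ⊆ {D,Q}.
size 0: {}; under {} B still reaches {A,D,J,L,Q} ∋ A.
{D}: B⊥A given {D} in G with B→· removed — back-door holds.

B→A: minimal back-door set {D}.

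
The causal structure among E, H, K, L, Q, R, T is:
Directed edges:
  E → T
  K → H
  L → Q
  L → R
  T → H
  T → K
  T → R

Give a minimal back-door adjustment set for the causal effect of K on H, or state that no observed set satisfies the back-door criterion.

K→H: minimal back-door set {T}.

desc(K)\{K}={H}; candidates ⊆ {E,L,Q,R,T}.
size 0: {}; under {} K still reaches {E,H,R,T} ∋ H.
{T}: K⊥H given {T} in G with K→· removed — back-door holds.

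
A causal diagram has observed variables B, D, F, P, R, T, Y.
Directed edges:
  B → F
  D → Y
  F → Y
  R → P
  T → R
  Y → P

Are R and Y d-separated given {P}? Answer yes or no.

Bayes-Ball from R | {P} reaches {B,D,F,T,Y}.
Y ∈ reach(R|{P}) ⇒ R ⊥̸ Y | {P}.

No — R and Y are d-connected given {P}.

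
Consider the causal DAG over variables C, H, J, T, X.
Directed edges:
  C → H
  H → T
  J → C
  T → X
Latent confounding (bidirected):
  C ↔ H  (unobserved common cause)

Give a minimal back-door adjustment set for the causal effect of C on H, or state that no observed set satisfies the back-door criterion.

C→H: no observed back-door set.

desc(C)\{C}={H,T,X}; candidates ⊆ {J}.
C↔H: latent back-door arc(s) into C.
size 0: {}; under {} C still reaches {H,J,T,X} ∋ H.
size 1: {J}; under {J} C still reaches {H,T,X} ∋ H.
C↔H cannot be blocked by any observed set — no back-door set.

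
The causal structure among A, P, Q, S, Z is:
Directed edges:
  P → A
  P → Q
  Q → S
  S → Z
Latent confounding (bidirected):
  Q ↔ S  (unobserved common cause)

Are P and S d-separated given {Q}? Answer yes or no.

No — P and S are d-connected given {Q}.

Bayes-Ball from P | {Q} reaches {A,S,Z}.
S ∈ reach(P|{Q}) ⇒ P ⊥̸ S | {Q}.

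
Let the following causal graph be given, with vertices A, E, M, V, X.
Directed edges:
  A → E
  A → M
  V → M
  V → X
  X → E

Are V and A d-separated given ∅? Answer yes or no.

Bayes-Ball from V | ∅ reaches {E,M,X}.
A ∉ reach(V|∅) ⇒ V ⊥ A | ∅.

Yes — V ⊥ A | ∅.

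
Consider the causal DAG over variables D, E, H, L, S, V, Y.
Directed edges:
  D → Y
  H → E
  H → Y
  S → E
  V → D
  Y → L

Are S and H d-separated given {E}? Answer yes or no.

No — S and H are d-connected given {E}.

Bayes-Ball from S | {E} reaches {H,L,Y}.
H ∈ reach(S|{E}) ⇒ S ⊥̸ H | {E}.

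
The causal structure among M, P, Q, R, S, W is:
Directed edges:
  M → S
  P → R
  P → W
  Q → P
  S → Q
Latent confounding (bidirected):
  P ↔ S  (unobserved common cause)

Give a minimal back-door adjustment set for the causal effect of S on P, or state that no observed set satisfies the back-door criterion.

desc(S)\{S}={P,Q,R,W}; candidates ⊆ {M}.
S↔P: latent back-door arc(s) into S.
size 0: {}; under {} S still reaches {M,P,R,W} ∋ P.
size 1: {M}; under {M} S still reaches {P,R,W} ∋ P.
S↔P cannot be blocked by any observed set — no back-door set.

S→P: no observed back-door set.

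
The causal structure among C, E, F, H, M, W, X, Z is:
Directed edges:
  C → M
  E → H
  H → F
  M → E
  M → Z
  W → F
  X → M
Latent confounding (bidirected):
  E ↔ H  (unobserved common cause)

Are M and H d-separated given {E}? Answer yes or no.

Bayes-Ball from M | {E} reaches {C,F,H,X,Z}.
H ∈ reach(M|{E}) ⇒ M ⊥̸ H | {E}.

No — M and H are d-connected given {E}.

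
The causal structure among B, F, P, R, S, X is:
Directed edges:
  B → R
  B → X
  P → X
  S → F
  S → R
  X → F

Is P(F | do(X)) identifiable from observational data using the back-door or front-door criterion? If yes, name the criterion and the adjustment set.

desc(X)\{X}={F}; candidates ⊆ {B,P,R,S}.
∅: X⊥F given ∅ in G with X→· removed — back-door holds.
P(F|do(X)) = P(F|X) — no adjustment needed.

P(F|do(X)): backdoor, adjust for ∅.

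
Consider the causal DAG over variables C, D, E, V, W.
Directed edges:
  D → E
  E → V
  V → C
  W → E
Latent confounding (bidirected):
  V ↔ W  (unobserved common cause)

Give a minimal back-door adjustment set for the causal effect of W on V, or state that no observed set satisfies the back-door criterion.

W→V: no observed back-door set.

desc(W)\{W}={C,E,V}; candidates ⊆ {D}.
W↔V: latent back-door arc(s) into W.
size 0: {}; under {} W still reaches {C,V} ∋ V.
size 1: {D}; under {D} W still reaches {C,V} ∋ V.
W↔V cannot be blocked by any observed set — no back-door set.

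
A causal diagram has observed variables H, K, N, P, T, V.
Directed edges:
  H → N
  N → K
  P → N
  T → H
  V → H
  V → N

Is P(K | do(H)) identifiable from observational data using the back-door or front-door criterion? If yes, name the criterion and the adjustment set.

P(K|do(H)): backdoor, adjust for {V}.

desc(H)\{H}={K,N}; candidates ⊆ {P,T,V}.
size 0: {}; under {} H still reaches {K,N,T,V} ∋ K.
{V}: H⊥K given {V} in G with H→· removed — back-door holds.
P(K|do(H)) = Σ_{V} P(K|H,V)·P(V).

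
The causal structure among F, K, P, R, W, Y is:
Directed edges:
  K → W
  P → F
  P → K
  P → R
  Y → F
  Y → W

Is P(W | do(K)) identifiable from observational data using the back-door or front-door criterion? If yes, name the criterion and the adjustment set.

P(W|do(K)): backdoor, adjust for ∅.

desc(K)\{K}={W}; candidates ⊆ {F,P,R,Y}.
∅: K⊥W given ∅ in G with K→· removed — back-door holds.
P(W|do(K)) = P(W|K) — no adjustment needed.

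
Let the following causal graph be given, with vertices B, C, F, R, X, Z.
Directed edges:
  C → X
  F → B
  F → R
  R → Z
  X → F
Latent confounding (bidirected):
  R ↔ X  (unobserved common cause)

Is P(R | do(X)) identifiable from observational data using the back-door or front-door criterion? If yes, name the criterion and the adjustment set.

P(R|do(X)): frontdoor, adjust for {F}.

desc(X)\{X}={B,F,R,Z}; candidates ⊆ {C}.
X↔R: latent back-door arc(s) into X.
size 0: {}; under {} X still reaches {C,R,Z} ∋ R.
size 1: {C}; under {C} X still reaches {R,Z} ∋ R.
X↔R cannot be blocked by any observed set — no back-door set.
{F}: (i) intercepts every directed X→R path; (ii) no back-door X→{F}; (iii) {X} blocks every back-door {F}→R. Front-door holds.
P(R|do(X)) = Σ_{F} P(F|X) Σ_{X'} P(R|F,X')P(X').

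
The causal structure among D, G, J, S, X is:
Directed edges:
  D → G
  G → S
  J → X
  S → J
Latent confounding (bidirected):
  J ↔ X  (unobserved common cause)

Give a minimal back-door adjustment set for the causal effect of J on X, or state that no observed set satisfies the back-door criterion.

desc(J)\{J}={X}; candidates ⊆ {D,G,S}.
J↔X: latent back-door arc(s) into J.
size 0: {}; under {} J still reaches {D,G,S,X} ∋ X.
size 1: {D}, {G}, {S}; under {D} J still reaches {G,S,X} ∋ X.
size 2: {D,G}, {D,S}, {G,S}; under {D,G} J still reaches {S,X} ∋ X.
J↔X cannot be blocked by any observed set — no back-door set.

J→X: no observed back-door set.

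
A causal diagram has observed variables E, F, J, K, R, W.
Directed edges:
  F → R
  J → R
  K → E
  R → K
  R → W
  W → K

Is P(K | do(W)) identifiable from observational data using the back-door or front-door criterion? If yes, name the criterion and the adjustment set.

desc(W)\{W}={E,K}; candidates ⊆ {F,J,R}.
size 0: {}; under {} W still reaches {E,F,J,K,R} ∋ K.
{R}: W⊥K given {R} in G with W→· removed — back-door holds.
P(K|do(W)) = Σ_{R} P(K|W,R)·P(R).

P(K|do(W)): backdoor, adjust for {R}.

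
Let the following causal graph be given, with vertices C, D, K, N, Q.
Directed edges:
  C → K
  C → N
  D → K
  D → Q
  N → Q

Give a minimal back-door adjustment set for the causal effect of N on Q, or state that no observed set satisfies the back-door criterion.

N→Q: minimal back-door set ∅.

desc(N)\{N}={Q}; candidates ⊆ {C,D,K}.
∅: N⊥Q given ∅ in G with N→· removed — back-door holds.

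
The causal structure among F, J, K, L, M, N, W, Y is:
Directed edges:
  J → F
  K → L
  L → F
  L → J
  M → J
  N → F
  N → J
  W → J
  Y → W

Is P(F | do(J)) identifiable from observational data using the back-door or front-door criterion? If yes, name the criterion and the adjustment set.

P(F|do(J)): backdoor, adjust for {L, N}.

desc(J)\{J}={F}; candidates ⊆ {K,L,M,N,W,Y}.
size 0: {}; under {} J still reaches {F,K,L,M,N,W,Y} ∋ F.
size 1: {K}, {L}, {M} …(+3); under {K} J still reaches {F,L,M,N,W,Y} ∋ F.
{L,N}: J⊥F given {L,N} in G with J→· removed — back-door holds.
P(F|do(J)) = Σ_{L,N} P(F|J,L,N)·P(L,N).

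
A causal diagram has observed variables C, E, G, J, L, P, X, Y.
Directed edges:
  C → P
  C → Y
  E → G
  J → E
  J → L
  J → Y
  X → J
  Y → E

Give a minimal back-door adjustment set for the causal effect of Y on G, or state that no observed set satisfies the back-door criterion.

desc(Y)\{Y}={E,G}; candidates ⊆ {C,J,L,P,X}.
size 0: {}; under {} Y still reaches {C,E,G,J,L,P,X} ∋ G.
{J}: Y⊥G given {J} in G with Y→· removed — back-door holds.

Y→G: minimal back-door set {J}.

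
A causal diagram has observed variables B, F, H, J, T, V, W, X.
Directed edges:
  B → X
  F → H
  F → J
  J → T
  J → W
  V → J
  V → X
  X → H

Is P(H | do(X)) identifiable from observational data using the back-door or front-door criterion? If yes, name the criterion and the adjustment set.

desc(X)\{X}={H}; candidates ⊆ {B,F,J,T,V,W}.
∅: X⊥H given ∅ in G with X→· removed — back-door holds.
P(H|do(X)) = P(H|X) — no adjustment needed.

P(H|do(X)): backdoor, adjust for ∅.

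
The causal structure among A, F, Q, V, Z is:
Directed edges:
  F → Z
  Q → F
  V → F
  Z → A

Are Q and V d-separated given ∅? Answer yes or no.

Yes — Q ⊥ V | ∅.

Bayes-Ball from Q | ∅ reaches {A,F,Z}.
V ∉ reach(Q|∅) ⇒ Q ⊥ V | ∅.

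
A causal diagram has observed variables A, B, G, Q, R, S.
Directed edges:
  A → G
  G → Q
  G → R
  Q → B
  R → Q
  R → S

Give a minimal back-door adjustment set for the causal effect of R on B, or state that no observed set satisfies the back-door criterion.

desc(R)\{R}={B,Q,S}; candidates ⊆ {A,G}.
size 0: {}; under {} R still reaches {A,B,G,Q} ∋ B.
{G}: R⊥B given {G} in G with R→· removed — back-door holds.

R→B: minimal back-door set {G}.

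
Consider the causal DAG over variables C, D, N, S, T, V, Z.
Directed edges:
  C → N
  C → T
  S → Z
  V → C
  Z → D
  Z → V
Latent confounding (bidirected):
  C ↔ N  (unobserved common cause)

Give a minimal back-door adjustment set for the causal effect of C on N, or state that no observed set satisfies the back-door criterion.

C→N: no observed back-door set.

desc(C)\{C}={N,T}; candidates ⊆ {D,S,V,Z}.
C↔N: latent back-door arc(s) into C.
size 0: {}; under {} C still reaches {D,N,S,V,Z} ∋ N.
size 1: {D}, {S}, {V} …(+1); under {D} C still reaches {N,S,V,Z} ∋ N.
size 2: {D,S}, {D,V}, {D,Z} …(+3); under {D,S} C still reaches {N,V,Z} ∋ N.
C↔N cannot be blocked by any observed set — no back-door set.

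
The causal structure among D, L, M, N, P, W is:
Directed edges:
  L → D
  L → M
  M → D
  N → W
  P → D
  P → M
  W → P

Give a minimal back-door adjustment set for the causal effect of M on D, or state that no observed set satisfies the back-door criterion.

desc(M)\{M}={D}; candidates ⊆ {L,N,P,W}.
size 0: {}; under {} M still reaches {D,L,N,P,W} ∋ D.
size 1: {L}, {N}, {P} …(+1); under {L} M still reaches {D,N,P,W} ∋ D.
{L,P}: M⊥D given {L,P} in G with M→· removed — back-door holds.

M→D: minimal back-door set {L, P}.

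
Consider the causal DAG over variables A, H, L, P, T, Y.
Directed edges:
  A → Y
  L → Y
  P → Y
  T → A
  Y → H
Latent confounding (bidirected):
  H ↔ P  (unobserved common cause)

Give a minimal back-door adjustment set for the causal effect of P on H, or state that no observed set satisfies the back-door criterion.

P→H: no observed back-door set.

desc(P)\{P}={H,Y}; candidates ⊆ {A,L,T}.
P↔H: latent back-door arc(s) into P.
size 0: {}; under {} P still reaches {H} ∋ H.
size 1: {A}, {L}, {T}; under {A} P still reaches {H} ∋ H.
size 2: {A,L}, {A,T}, {L,T}; under {A,L} P still reaches {H} ∋ H.
P↔H cannot be blocked by any observed set — no back-door set.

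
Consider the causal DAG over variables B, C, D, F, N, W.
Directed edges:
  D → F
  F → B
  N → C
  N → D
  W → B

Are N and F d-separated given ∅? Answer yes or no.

Bayes-Ball from N | ∅ reaches {B,C,D,F}.
F ∈ reach(N|∅) ⇒ N ⊥̸ F | ∅.

No — N and F are d-connected given ∅.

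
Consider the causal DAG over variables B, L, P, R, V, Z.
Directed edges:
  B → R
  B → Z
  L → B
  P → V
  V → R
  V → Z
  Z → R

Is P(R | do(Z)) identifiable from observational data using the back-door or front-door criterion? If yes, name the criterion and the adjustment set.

P(R|do(Z)): backdoor, adjust for {B, V}.

desc(Z)\{Z}={R}; candidates ⊆ {B,L,P,V}.
size 0: {}; under {} Z still reaches {B,L,P,R,V} ∋ R.
size 1: {B}, {L}, {P} …(+1); under {B} Z still reaches {P,R,V} ∋ R.
{B,V}: Z⊥R given {B,V} in G with Z→· removed — back-door holds.
P(R|do(Z)) = Σ_{B,V} P(R|Z,B,V)·P(B,V).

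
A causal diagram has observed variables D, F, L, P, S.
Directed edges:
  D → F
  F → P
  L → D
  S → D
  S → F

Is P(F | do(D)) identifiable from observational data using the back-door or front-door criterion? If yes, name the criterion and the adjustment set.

P(F|do(D)): backdoor, adjust for {S}.

desc(D)\{D}={F,P}; candidates ⊆ {L,S}.
size 0: {}; under {} D still reaches {F,L,P,S} ∋ F.
{S}: D⊥F given {S} in G with D→· removed — back-door holds.
P(F|do(D)) = Σ_{S} P(F|D,S)·P(S).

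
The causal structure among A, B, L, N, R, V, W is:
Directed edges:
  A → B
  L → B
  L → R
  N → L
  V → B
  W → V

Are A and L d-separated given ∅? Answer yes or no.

Bayes-Ball from A | ∅ reaches {B}.
L ∉ reach(A|∅) ⇒ A ⊥ L | ∅.

Yes — A ⊥ L | ∅.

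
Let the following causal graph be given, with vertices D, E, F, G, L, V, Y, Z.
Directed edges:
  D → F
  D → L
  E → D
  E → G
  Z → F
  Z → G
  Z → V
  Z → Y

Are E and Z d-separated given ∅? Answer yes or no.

Bayes-Ball from E | ∅ reaches {D,F,G,L}.
Z ∉ reach(E|∅) ⇒ E ⊥ Z | ∅.

Yes — E ⊥ Z | ∅.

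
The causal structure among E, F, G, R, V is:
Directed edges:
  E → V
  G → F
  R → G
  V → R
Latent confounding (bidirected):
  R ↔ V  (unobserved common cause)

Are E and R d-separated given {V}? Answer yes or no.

No — E and R are d-connected given {V}.

Bayes-Ball from E | {V} reaches {F,G,R}.
R ∈ reach(E|{V}) ⇒ E ⊥̸ R | {V}.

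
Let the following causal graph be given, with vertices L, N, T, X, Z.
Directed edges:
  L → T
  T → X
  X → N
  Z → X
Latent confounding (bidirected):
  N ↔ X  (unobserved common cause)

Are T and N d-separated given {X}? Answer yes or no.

No — T and N are d-connected given {X}.

Bayes-Ball from T | {X} reaches {L,N,Z}.
N ∈ reach(T|{X}) ⇒ T ⊥̸ N | {X}.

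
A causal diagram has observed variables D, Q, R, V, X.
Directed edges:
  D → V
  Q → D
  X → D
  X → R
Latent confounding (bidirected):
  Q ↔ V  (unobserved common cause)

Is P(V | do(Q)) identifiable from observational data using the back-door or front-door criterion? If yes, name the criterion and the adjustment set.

desc(Q)\{Q}={D,V}; candidates ⊆ {R,X}.
Q↔V: latent back-door arc(s) into Q.
size 0: {}; under {} Q still reaches {V} ∋ V.
size 1: {R}, {X}; under {R} Q still reaches {V} ∋ V.
size 2: {R,X}; under {R,X} Q still reaches {V} ∋ V.
Q↔V cannot be blocked by any observed set — no back-door set.
{D}: (i) intercepts every directed Q→V path; (ii) no back-door Q→{D}; (iii) {Q} blocks every back-door {D}→V. Front-door holds.
P(V|do(Q)) = Σ_{D} P(D|Q) Σ_{Q'} P(V|D,Q')P(Q').

P(V|do(Q)): frontdoor, adjust for {D}.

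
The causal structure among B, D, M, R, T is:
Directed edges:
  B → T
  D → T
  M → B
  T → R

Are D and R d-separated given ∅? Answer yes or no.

Bayes-Ball from D | ∅ reaches {R,T}.
R ∈ reach(D|∅) ⇒ D ⊥̸ R | ∅.

No — D and R are d-connected given ∅.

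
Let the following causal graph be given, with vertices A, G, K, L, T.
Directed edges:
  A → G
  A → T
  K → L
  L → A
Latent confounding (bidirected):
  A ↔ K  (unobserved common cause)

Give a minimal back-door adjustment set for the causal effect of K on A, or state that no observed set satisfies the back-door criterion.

desc(K)\{K}={A,G,L,T}; candidates ⊆ {—}.
K↔A: latent back-door arc(s) into K.
size 0: {}; under {} K still reaches {A,G,T} ∋ A.
K↔A cannot be blocked by any observed set — no back-door set.

K→A: no observed back-door set.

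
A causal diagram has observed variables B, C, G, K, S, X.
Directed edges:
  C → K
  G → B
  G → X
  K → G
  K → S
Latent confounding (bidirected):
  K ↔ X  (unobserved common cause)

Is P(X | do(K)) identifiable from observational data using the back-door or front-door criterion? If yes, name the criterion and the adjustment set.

P(X|do(K)): frontdoor, adjust for {G}.

desc(K)\{K}={B,G,S,X}; candidates ⊆ {C}.
K↔X: latent back-door arc(s) into K.
size 0: {}; under {} K still reaches {C,X} ∋ X.
size 1: {C}; under {C} K still reaches {X} ∋ X.
K↔X cannot be blocked by any observed set — no back-door set.
{G}: (i) intercepts every directed K→X path; (ii) no back-door K→{G}; (iii) {K} blocks every back-door {G}→X. Front-door holds.
P(X|do(K)) = Σ_{G} P(G|K) Σ_{K'} P(X|G,K')P(K').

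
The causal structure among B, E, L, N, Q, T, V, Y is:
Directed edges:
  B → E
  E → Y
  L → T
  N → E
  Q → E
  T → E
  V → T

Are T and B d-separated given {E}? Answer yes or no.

No — T and B are d-connected given {E}.

Bayes-Ball from T | {E} reaches {B,L,N,Q,V}.
B ∈ reach(T|{E}) ⇒ T ⊥̸ B | {E}.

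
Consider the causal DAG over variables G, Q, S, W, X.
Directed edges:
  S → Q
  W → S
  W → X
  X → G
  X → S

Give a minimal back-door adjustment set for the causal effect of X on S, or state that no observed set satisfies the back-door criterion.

desc(X)\{X}={G,Q,S}; candidates ⊆ {W}.
size 0: {}; under {} X still reaches {Q,S,W} ∋ S.
{W}: X⊥S given {W} in G with X→· removed — back-door holds.

X→S: minimal back-door set {W}.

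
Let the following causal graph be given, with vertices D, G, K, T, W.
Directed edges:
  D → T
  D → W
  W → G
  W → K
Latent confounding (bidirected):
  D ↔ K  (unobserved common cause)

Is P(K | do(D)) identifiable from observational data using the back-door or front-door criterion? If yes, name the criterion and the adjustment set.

desc(D)\{D}={G,K,T,W}; candidates ⊆ {—}.
D↔K: latent back-door arc(s) into D.
size 0: {}; under {} D still reaches {K} ∋ K.
D↔K cannot be blocked by any observed set — no back-door set.
{W}: (i) intercepts every directed D→K path; (ii) no back-door D→{W}; (iii) {D} blocks every back-door {W}→K. Front-door holds.
P(K|do(D)) = Σ_{W} P(W|D) Σ_{D'} P(K|W,D')P(D').

P(K|do(D)): frontdoor, adjust for {W}.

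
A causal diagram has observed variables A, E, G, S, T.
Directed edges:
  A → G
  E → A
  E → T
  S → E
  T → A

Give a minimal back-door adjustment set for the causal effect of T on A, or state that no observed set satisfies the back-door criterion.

T→A: minimal back-door set {E}.

desc(T)\{T}={A,G}; candidates ⊆ {E,S}.
size 0: {}; under {} T still reaches {A,E,G,S} ∋ A.
{E}: T⊥A given {E} in G with T→· removed — back-door holds.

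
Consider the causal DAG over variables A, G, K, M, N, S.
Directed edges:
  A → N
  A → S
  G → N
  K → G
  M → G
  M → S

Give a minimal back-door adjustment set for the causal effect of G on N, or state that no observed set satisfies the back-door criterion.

G→N: minimal back-door set ∅.

desc(G)\{G}={N}; candidates ⊆ {A,K,M,S}.
∅: G⊥N given ∅ in G with G→· removed — back-door holds.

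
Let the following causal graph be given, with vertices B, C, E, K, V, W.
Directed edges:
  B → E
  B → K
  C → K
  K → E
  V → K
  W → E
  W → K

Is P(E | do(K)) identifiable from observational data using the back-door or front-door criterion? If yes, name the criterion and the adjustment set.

desc(K)\{K}={E}; candidates ⊆ {B,C,V,W}.
size 0: {}; under {} K still reaches {B,C,E,V,W} ∋ E.
size 1: {B}, {C}, {V} …(+1); under {B} K still reaches {C,E,V,W} ∋ E.
{B,W}: K⊥E given {B,W} in G with K→· removed — back-door holds.
P(E|do(K)) = Σ_{B,W} P(E|K,B,W)·P(B,W).

P(E|do(K)): backdoor, adjust for {B, W}.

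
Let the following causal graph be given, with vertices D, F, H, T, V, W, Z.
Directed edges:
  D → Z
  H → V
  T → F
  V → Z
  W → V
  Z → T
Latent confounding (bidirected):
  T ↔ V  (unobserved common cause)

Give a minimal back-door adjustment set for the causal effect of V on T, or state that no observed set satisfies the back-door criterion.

V→T: no observed back-door set.

desc(V)\{V}={F,T,Z}; candidates ⊆ {D,H,W}.
V↔T: latent back-door arc(s) into V.
size 0: {}; under {} V still reaches {F,H,T,W} ∋ T.
size 1: {D}, {H}, {W}; under {D} V still reaches {F,H,T,W} ∋ T.
size 2: {D,H}, {D,W}, {H,W}; under {D,H} V still reaches {F,T,W} ∋ T.
V↔T cannot be blocked by any observed set — no back-door set.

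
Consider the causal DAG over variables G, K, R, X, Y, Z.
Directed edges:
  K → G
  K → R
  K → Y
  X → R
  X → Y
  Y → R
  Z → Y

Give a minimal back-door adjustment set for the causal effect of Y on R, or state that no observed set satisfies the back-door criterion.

Y→R: minimal back-door set {K, X}.

desc(Y)\{Y}={R}; candidates ⊆ {G,K,X,Z}.
size 0: {}; under {} Y still reaches {G,K,R,X,Z} ∋ R.
size 1: {G}, {K}, {X} …(+1); under {G} Y still reaches {K,R,X,Z} ∋ R.
{K,X}: Y⊥R given {K,X} in G with Y→· removed — back-door holds.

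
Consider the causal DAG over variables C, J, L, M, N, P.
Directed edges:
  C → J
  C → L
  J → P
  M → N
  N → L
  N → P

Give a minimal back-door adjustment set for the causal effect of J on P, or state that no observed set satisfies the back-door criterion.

J→P: minimal back-door set ∅.

desc(J)\{J}={P}; candidates ⊆ {C,L,M,N}.
∅: J⊥P given ∅ in G with J→· removed — back-door holds.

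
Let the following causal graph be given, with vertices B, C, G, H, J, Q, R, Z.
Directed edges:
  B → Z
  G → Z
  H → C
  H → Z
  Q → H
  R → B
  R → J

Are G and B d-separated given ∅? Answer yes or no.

Yes — G ⊥ B | ∅.

Bayes-Ball from G | ∅ reaches {Z}.
B ∉ reach(G|∅) ⇒ G ⊥ B | ∅.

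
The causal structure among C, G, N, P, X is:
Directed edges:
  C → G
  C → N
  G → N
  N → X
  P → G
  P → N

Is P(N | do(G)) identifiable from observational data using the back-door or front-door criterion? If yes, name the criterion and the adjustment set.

P(N|do(G)): backdoor, adjust for {C, P}.

desc(G)\{G}={N,X}; candidates ⊆ {C,P}.
size 0: {}; under {} G still reaches {C,N,P,X} ∋ N.
size 1: {C}, {P}; under {C} G still reaches {N,P,X} ∋ N.
{C,P}: G⊥N given {C,P} in G with G→· removed — back-door holds.
P(N|do(G)) = Σ_{C,P} P(N|G,C,P)·P(C,P).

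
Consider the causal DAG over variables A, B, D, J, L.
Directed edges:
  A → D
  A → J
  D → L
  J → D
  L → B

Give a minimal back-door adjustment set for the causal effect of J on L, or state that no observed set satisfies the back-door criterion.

J→L: minimal back-door set {A}.

desc(J)\{J}={B,D,L}; candidates ⊆ {A}.
size 0: {}; under {} J still reaches {A,B,D,L} ∋ L.
{A}: J⊥L given {A} in G with J→· removed — back-door holds.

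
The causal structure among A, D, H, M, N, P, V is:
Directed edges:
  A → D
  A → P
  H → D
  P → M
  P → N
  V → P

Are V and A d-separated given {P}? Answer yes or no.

Bayes-Ball from V | {P} reaches {A,D}.
A ∈ reach(V|{P}) ⇒ V ⊥̸ A | {P}.

No — V and A are d-connected given {P}.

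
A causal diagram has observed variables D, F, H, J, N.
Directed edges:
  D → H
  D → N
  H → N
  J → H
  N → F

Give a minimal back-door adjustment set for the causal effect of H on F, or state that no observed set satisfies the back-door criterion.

H→F: minimal back-door set {D}.

desc(H)\{H}={F,N}; candidates ⊆ {D,J}.
size 0: {}; under {} H still reaches {D,F,J,N} ∋ F.
{D}: H⊥F given {D} in G with H→· removed — back-door holds.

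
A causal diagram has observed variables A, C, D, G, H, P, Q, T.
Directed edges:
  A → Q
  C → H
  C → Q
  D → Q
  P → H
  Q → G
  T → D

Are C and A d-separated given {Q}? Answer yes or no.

Bayes-Ball from C | {Q} reaches {A,D,H,T}.
A ∈ reach(C|{Q}) ⇒ C ⊥̸ A | {Q}.

No — C and A are d-connected given {Q}.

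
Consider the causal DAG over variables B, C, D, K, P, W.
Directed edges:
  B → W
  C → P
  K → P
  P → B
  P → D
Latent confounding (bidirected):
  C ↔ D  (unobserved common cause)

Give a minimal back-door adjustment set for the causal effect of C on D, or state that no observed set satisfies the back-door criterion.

desc(C)\{C}={B,D,P,W}; candidates ⊆ {K}.
C↔D: latent back-door arc(s) into C.
size 0: {}; under {} C still reaches {D} ∋ D.
size 1: {K}; under {K} C still reaches {D} ∋ D.
C↔D cannot be blocked by any observed set — no back-door set.

C→D: no observed back-door set.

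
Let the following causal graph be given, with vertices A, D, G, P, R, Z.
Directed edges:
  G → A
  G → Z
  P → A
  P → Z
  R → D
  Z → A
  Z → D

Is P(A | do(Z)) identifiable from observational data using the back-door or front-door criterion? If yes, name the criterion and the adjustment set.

desc(Z)\{Z}={A,D}; candidates ⊆ {G,P,R}.
size 0: {}; under {} Z still reaches {A,G,P} ∋ A.
size 1: {G}, {P}, {R}; under {G} Z still reaches {A,P} ∋ A.
{G,P}: Z⊥A given {G,P} in G with Z→· removed — back-door holds.
P(A|do(Z)) = Σ_{G,P} P(A|Z,G,P)·P(G,P).

P(A|do(Z)): backdoor, adjust for {G, P}.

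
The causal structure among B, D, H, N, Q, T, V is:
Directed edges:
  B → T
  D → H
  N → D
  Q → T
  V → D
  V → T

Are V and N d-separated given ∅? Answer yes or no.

Bayes-Ball from V | ∅ reaches {D,H,T}.
N ∉ reach(V|∅) ⇒ V ⊥ N | ∅.

Yes — V ⊥ N | ∅.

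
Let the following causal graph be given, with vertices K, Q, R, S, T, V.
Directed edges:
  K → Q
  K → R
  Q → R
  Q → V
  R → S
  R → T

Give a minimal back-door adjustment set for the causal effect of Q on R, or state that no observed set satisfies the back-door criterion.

Q→R: minimal back-door set {K}.

desc(Q)\{Q}={R,S,T,V}; candidates ⊆ {K}.
size 0: {}; under {} Q still reaches {K,R,S,T} ∋ R.
{K}: Q⊥R given {K} in G with Q→· removed — back-door holds.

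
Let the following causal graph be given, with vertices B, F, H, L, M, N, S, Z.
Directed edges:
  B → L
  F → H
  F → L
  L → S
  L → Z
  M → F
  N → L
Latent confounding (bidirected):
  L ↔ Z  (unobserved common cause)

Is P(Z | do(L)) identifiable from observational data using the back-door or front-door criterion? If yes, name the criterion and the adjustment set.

P(Z|do(L)): not identifiable (no BD/FD set).

desc(L)\{L}={S,Z}; candidates ⊆ {B,F,H,M,N}.
L↔Z: latent back-door arc(s) into L.
size 0: {}; under {} L still reaches {B,F,H,M,N,Z} ∋ Z.
size 1: {B}, {F}, {H} …(+2); under {B} L still reaches {F,H,M,N,Z} ∋ Z.
size 2: {B,F}, {B,H}, {B,M} …(+7); under {B,F} L still reaches {N,Z} ∋ Z.
L↔Z cannot be blocked by any observed set — no back-door set.
No mediator lies on a directed L→…→Z path.
Neither criterion identifies P(Z|do(L)) in this graph.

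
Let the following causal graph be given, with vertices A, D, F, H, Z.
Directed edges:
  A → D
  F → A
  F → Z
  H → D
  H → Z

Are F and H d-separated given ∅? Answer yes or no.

Yes — F ⊥ H | ∅.

Bayes-Ball from F | ∅ reaches {A,D,Z}.
H ∉ reach(F|∅) ⇒ F ⊥ H | ∅.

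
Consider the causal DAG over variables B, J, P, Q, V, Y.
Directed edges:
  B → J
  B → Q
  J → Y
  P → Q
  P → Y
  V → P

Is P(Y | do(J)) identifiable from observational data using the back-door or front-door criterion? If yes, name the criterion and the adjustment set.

desc(J)\{J}={Y}; candidates ⊆ {B,P,Q,V}.
∅: J⊥Y given ∅ in G with J→· removed — back-door holds.
P(Y|do(J)) = P(Y|J) — no adjustment needed.

P(Y|do(J)): backdoor, adjust for ∅.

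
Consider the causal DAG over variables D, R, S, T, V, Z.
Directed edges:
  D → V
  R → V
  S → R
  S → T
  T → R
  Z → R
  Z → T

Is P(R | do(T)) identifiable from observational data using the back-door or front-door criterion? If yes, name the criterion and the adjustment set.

desc(T)\{T}={R,V}; candidates ⊆ {D,S,Z}.
size 0: {}; under {} T still reaches {R,S,V,Z} ∋ R.
size 1: {D}, {S}, {Z}; under {D} T still reaches {R,S,V,Z} ∋ R.
{S,Z}: T⊥R given {S,Z} in G with T→· removed — back-door holds.
P(R|do(T)) = Σ_{S,Z} P(R|T,S,Z)·P(S,Z).

P(R|do(T)): backdoor, adjust for {S, Z}.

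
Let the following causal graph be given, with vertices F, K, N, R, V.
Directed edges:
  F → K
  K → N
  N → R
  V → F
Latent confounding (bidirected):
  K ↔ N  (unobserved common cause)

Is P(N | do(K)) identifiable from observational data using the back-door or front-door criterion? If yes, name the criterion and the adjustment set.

P(N|do(K)): not identifiable (no BD/FD set).

desc(K)\{K}={N,R}; candidates ⊆ {F,V}.
K↔N: latent back-door arc(s) into K.
size 0: {}; under {} K still reaches {F,N,R,V} ∋ N.
size 1: {F}, {V}; under {F} K still reaches {N,R} ∋ N.
size 2: {F,V}; under {F,V} K still reaches {N,R} ∋ N.
K↔N cannot be blocked by any observed set — no back-door set.
No mediator lies on a directed K→…→N path.
Neither criterion identifies P(N|do(K)) in this graph.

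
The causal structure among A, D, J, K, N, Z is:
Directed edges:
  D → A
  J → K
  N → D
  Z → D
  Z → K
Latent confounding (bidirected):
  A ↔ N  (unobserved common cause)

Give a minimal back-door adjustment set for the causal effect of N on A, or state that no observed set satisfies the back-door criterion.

N→A: no observed back-door set.

desc(N)\{N}={A,D}; candidates ⊆ {J,K,Z}.
N↔A: latent back-door arc(s) into N.
size 0: {}; under {} N still reaches {A} ∋ A.
size 1: {J}, {K}, {Z}; under {J} N still reaches {A} ∋ A.
size 2: {J,K}, {J,Z}, {K,Z}; under {J,K} N still reaches {A} ∋ A.
N↔A cannot be blocked by any observed set — no back-door set.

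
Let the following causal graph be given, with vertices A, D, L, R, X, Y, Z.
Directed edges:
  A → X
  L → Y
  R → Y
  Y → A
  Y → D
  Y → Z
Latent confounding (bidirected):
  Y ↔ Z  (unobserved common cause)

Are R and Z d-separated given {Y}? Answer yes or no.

No — R and Z are d-connected given {Y}.

Bayes-Ball from R | {Y} reaches {L,Z}.
Z ∈ reach(R|{Y}) ⇒ R ⊥̸ Z | {Y}.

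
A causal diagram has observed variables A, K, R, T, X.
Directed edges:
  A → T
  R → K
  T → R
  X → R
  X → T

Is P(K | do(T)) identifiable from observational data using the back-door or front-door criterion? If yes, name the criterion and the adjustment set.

desc(T)\{T}={K,R}; candidates ⊆ {A,X}.
size 0: {}; under {} T still reaches {A,K,R,X} ∋ K.
{X}: T⊥K given {X} in G with T→· removed — back-door holds.
P(K|do(T)) = Σ_{X} P(K|T,X)·P(X).

P(K|do(T)): backdoor, adjust for {X}.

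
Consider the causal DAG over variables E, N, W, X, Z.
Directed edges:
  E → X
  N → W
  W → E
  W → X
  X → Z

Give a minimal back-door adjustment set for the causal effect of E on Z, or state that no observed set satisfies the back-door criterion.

E→Z: minimal back-door set {W}.

desc(E)\{E}={X,Z}; candidates ⊆ {N,W}.
size 0: {}; under {} E still reaches {N,W,X,Z} ∋ Z.
{W}: E⊥Z given {W} in G with E→· removed — back-door holds.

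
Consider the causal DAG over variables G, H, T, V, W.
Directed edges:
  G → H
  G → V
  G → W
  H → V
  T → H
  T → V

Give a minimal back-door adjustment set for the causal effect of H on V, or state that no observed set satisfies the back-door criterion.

H→V: minimal back-door set {G, T}.

desc(H)\{H}={V}; candidates ⊆ {G,T,W}.
size 0: {}; under {} H still reaches {G,T,V,W} ∋ V.
size 1: {G}, {T}, {W}; under {G} H still reaches {T,V} ∋ V.
{G,T}: H⊥V given {G,T} in G with H→· removed — back-door holds.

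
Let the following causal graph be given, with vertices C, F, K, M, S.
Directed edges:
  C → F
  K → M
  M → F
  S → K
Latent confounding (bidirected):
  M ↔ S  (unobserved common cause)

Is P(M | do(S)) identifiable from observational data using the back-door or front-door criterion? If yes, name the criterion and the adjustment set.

P(M|do(S)): frontdoor, adjust for {K}.

desc(S)\{S}={F,K,M}; candidates ⊆ {C}.
S↔M: latent back-door arc(s) into S.
size 0: {}; under {} S still reaches {F,M} ∋ M.
size 1: {C}; under {C} S still reaches {F,M} ∋ M.
S↔M cannot be blocked by any observed set — no back-door set.
{K}: (i) intercepts every directed S→M path; (ii) no back-door S→{K}; (iii) {S} blocks every back-door {K}→M. Front-door holds.
P(M|do(S)) = Σ_{K} P(K|S) Σ_{S'} P(M|K,S')P(S').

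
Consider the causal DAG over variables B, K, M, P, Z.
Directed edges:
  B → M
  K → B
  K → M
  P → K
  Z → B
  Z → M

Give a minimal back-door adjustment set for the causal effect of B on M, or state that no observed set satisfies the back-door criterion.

B→M: minimal back-door set {K, Z}.

desc(B)\{B}={M}; candidates ⊆ {K,P,Z}.
size 0: {}; under {} B still reaches {K,M,P,Z} ∋ M.
size 1: {K}, {P}, {Z}; under {K} B still reaches {M,Z} ∋ M.
{K,Z}: B⊥M given {K,Z} in G with B→· removed — back-door holds.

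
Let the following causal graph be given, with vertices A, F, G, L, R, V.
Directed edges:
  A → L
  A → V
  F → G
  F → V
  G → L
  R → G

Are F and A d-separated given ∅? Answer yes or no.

Yes — F ⊥ A | ∅.

Bayes-Ball from F | ∅ reaches {G,L,V}.
A ∉ reach(F|∅) ⇒ F ⊥ A | ∅.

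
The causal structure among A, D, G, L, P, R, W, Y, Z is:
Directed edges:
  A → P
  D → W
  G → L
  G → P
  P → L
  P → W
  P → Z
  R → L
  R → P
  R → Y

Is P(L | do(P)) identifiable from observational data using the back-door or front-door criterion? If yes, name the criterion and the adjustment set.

P(L|do(P)): backdoor, adjust for {G, R}.

desc(P)\{P}={L,W,Z}; candidates ⊆ {A,D,G,R,Y}.
size 0: {}; under {} P still reaches {A,G,L,R,Y} ∋ L.
size 1: {A}, {D}, {G} …(+2); under {A} P still reaches {G,L,R,Y} ∋ L.
{G,R}: P⊥L given {G,R} in G with P→· removed — back-door holds.
P(L|do(P)) = Σ_{G,R} P(L|P,G,R)·P(G,R).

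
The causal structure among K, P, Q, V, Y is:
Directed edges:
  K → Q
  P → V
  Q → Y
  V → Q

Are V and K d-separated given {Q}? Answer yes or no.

Bayes-Ball from V | {Q} reaches {K,P}.
K ∈ reach(V|{Q}) ⇒ V ⊥̸ K | {Q}.

No — V and K are d-connected given {Q}.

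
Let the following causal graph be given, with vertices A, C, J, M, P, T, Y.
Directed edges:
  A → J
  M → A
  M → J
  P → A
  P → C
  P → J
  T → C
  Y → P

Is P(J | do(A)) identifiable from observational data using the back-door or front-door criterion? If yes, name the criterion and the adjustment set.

desc(A)\{A}={J}; candidates ⊆ {C,M,P,T,Y}.
size 0: {}; under {} A still reaches {C,J,M,P,Y} ∋ J.
size 1: {C}, {M}, {P} …(+2); under {C} A still reaches {J,M,P,T,Y} ∋ J.
{M,P}: A⊥J given {M,P} in G with A→· removed — back-door holds.
P(J|do(A)) = Σ_{M,P} P(J|A,M,P)·P(M,P).

P(J|do(A)): backdoor, adjust for {M, P}.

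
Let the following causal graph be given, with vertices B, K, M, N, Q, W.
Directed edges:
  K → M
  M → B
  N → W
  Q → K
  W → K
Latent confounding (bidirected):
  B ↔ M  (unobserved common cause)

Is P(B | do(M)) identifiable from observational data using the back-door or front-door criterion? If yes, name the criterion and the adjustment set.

desc(M)\{M}={B}; candidates ⊆ {K,N,Q,W}.
M↔B: latent back-door arc(s) into M.
size 0: {}; under {} M still reaches {B,K,N,Q,W} ∋ B.
size 1: {K}, {N}, {Q} …(+1); under {K} M still reaches {B} ∋ B.
size 2: {K,N}, {K,Q}, {K,W} …(+3); under {K,N} M still reaches {B} ∋ B.
M↔B cannot be blocked by any observed set — no back-door set.
No mediator lies on a directed M→…→B path.
Neither criterion identifies P(B|do(M)) in this graph.

P(B|do(M)): not identifiable (no BD/FD set).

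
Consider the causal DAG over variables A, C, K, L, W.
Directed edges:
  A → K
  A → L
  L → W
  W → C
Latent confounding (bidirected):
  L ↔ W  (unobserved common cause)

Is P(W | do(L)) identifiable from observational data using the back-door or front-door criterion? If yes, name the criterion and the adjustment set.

P(W|do(L)): not identifiable (no BD/FD set).

desc(L)\{L}={C,W}; candidates ⊆ {A,K}.
L↔W: latent back-door arc(s) into L.
size 0: {}; under {} L still reaches {A,C,K,W} ∋ W.
size 1: {A}, {K}; under {A} L still reaches {C,W} ∋ W.
size 2: {A,K}; under {A,K} L still reaches {C,W} ∋ W.
L↔W cannot be blocked by any observed set — no back-door set.
No mediator lies on a directed L→…→W path.
Neither criterion identifies P(W|do(L)) in this graph.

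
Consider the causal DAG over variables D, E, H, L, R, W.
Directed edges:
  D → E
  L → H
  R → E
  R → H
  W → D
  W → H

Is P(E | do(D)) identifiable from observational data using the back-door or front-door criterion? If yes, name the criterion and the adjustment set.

P(E|do(D)): backdoor, adjust for ∅.

desc(D)\{D}={E}; candidates ⊆ {H,L,R,W}.
∅: D⊥E given ∅ in G with D→· removed — back-door holds.
P(E|do(D)) = P(E|D) — no adjustment needed.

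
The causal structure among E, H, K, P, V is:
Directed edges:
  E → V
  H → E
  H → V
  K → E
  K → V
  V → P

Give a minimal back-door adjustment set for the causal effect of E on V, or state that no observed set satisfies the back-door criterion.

E→V: minimal back-door set {H, K}.

desc(E)\{E}={P,V}; candidates ⊆ {H,K}.
size 0: {}; under {} E still reaches {H,K,P,V} ∋ V.
size 1: {H}, {K}; under {H} E still reaches {K,P,V} ∋ V.
{H,K}: E⊥V given {H,K} in G with E→· removed — back-door holds.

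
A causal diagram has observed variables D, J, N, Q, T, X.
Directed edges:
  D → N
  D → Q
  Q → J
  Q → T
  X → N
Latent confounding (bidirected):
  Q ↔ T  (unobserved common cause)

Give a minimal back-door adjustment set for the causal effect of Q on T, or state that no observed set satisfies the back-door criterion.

desc(Q)\{Q}={J,T}; candidates ⊆ {D,N,X}.
Q↔T: latent back-door arc(s) into Q.
size 0: {}; under {} Q still reaches {D,N,T} ∋ T.
size 1: {D}, {N}, {X}; under {D} Q still reaches {T} ∋ T.
size 2: {D,N}, {D,X}, {N,X}; under {D,N} Q still reaches {T} ∋ T.
Q↔T cannot be blocked by any observed set — no back-door set.

Q→T: no observed back-door set.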